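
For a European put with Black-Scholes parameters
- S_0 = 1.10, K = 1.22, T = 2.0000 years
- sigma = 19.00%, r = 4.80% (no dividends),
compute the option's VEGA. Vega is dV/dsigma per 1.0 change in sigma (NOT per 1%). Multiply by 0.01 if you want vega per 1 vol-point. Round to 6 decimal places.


d1 = 0.1062867873; d2 = -0.1624137896
phi(d1) = 0.3966952308; exp(-qT) = 1.0000000000; exp(-rT) = 0.9084640161
Vega = S * exp(-qT) * phi(d1) * sqrt(T) = 1.1000 * 1.0000000000 * 0.3966952308 * 1.4142135624 = 0.617113

Answer: Vega = 0.617113


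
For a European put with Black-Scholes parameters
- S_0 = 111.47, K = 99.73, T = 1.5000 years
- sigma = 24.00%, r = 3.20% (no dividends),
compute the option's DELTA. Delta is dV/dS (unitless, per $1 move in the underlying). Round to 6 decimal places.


Answer: Delta = -0.245449

Derivation:
d1 = 0.6888814381; d2 = 0.3949426689
phi(d1) = 0.3146742346; exp(-qT) = 1.0000000000; exp(-rT) = 0.9531337871
N(-d1) = 0.2454489406
Delta = -exp(-qT) * N(-d1) = -1.0000000000 * 0.2454489406 = -0.245449


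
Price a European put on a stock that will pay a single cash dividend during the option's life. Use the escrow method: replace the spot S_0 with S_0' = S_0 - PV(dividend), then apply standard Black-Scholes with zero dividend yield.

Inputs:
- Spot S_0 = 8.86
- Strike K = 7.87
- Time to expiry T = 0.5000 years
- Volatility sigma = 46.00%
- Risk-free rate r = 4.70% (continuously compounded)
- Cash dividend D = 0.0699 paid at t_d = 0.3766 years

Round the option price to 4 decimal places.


PV(D) = D * exp(-r * t_d) = 0.0699 * 0.98245553 = 0.06867364
S_0' = S_0 - PV(D) = 8.8600 - 0.06867364 = 8.79132636
d1 = (ln(S_0'/K) + (r + sigma^2/2)*T) / (sigma*sqrt(T)) = 0.57523915
d2 = d1 - sigma*sqrt(T) = 0.24997003
exp(-rT) = 0.97677397
N(-d1) = 0.28256478; N(-d2) = 0.40130526
P = K * exp(-rT) * N(-d2) - S_0' * N(-d1) = 7.8700 * 0.97677397 * 0.40130526 - 8.79132636 * 0.28256478 = 0.6008

Answer: Price = 0.6008


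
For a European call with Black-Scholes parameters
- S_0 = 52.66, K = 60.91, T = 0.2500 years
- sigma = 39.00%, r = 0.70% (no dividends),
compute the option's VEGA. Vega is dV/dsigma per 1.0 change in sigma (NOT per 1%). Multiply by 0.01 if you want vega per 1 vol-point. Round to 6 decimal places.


d1 = -0.6398908245; d2 = -0.8348908245
phi(d1) = 0.3250849758; exp(-qT) = 1.0000000000; exp(-rT) = 0.9982515304
Vega = S * exp(-qT) * phi(d1) * sqrt(T) = 52.6600 * 1.0000000000 * 0.3250849758 * 0.5000000000 = 8.559487

Answer: Vega = 8.559487


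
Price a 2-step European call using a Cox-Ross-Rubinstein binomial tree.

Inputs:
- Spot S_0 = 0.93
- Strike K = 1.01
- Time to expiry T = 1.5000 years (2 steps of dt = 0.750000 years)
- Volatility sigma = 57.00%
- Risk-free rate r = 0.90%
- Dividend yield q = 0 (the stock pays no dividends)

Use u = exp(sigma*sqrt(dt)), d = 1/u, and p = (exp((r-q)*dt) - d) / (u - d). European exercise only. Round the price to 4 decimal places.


Answer: Price = V(0,0) = 0.2180

Derivation:
dt = T/N = 0.750000
u = exp(sigma*sqrt(dt)) = 1.638260; d = 1/u = 0.610404
p = (exp((r-q)*dt) - d) / (u - d) = 0.385627
Discount per step: exp(-r*dt) = 0.993273
Stock lattice S(k, i) with i counting down-moves:
  k=0: S(0,0) = 0.9300
  k=1: S(1,0) = 1.5236; S(1,1) = 0.5677
  k=2: S(2,0) = 2.4960; S(2,1) = 0.9300; S(2,2) = 0.3465
Terminal payoffs V(N, i) = max(S_T - K, 0):
  V(2,0) = 1.486022; V(2,1) = 0.000000; V(2,2) = 0.000000
Backward induction: V(k, i) = exp(-r*dt) * [p * V(k+1, i) + (1-p) * V(k+1, i+1)].
  V(1,0) = exp(-r*dt) * [p*1.486022 + (1-p)*0.000000] = 0.569195
  V(1,1) = exp(-r*dt) * [p*0.000000 + (1-p)*0.000000] = 0.000000
  V(0,0) = exp(-r*dt) * [p*0.569195 + (1-p)*0.000000] = 0.218020


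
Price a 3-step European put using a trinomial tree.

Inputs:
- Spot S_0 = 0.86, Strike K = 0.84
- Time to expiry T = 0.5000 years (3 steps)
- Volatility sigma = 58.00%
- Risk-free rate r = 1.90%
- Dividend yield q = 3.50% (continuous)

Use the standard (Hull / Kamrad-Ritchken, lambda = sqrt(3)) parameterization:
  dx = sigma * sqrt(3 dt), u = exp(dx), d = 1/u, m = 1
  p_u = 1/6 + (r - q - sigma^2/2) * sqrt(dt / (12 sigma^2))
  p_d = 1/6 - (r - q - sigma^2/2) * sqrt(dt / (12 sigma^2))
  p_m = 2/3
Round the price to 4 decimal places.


dt = T/N = 0.166667; dx = sigma*sqrt(3*dt) = 0.410122
u = exp(dx) = 1.507002; d = 1/u = 0.663569
p_u = 0.129239, p_m = 0.666667, p_d = 0.204095
Discount per step: exp(-r*dt) = 0.996838
Stock lattice S(k, j) with j the centered position index:
  k=0: S(0,+0) = 0.8600
  k=1: S(1,-1) = 0.5707; S(1,+0) = 0.8600; S(1,+1) = 1.2960
  k=2: S(2,-2) = 0.3787; S(2,-1) = 0.5707; S(2,+0) = 0.8600; S(2,+1) = 1.2960; S(2,+2) = 1.9531
  k=3: S(3,-3) = 0.2513; S(3,-2) = 0.3787; S(3,-1) = 0.5707; S(3,+0) = 0.8600; S(3,+1) = 1.2960; S(3,+2) = 1.9531; S(3,+3) = 2.9433
Terminal payoffs V(N, j) = max(K - S_T, 0):
  V(3,-3) = 0.588720; V(3,-2) = 0.461321; V(3,-1) = 0.269330; V(3,+0) = 0.000000; V(3,+1) = 0.000000; V(3,+2) = 0.000000; V(3,+3) = 0.000000
Backward induction: V(k, j) = exp(-r*dt) * [p_u * V(k+1, j+1) + p_m * V(k+1, j) + p_d * V(k+1, j-1)]
  V(2,-2) = exp(-r*dt) * [p_u*0.269330 + p_m*0.461321 + p_d*0.588720] = 0.461048
  V(2,-1) = exp(-r*dt) * [p_u*0.000000 + p_m*0.269330 + p_d*0.461321] = 0.272841
  V(2,+0) = exp(-r*dt) * [p_u*0.000000 + p_m*0.000000 + p_d*0.269330] = 0.054795
  V(2,+1) = exp(-r*dt) * [p_u*0.000000 + p_m*0.000000 + p_d*0.000000] = 0.000000
  V(2,+2) = exp(-r*dt) * [p_u*0.000000 + p_m*0.000000 + p_d*0.000000] = 0.000000
  V(1,-1) = exp(-r*dt) * [p_u*0.054795 + p_m*0.272841 + p_d*0.461048] = 0.282178
  V(1,+0) = exp(-r*dt) * [p_u*0.000000 + p_m*0.054795 + p_d*0.272841] = 0.091924
  V(1,+1) = exp(-r*dt) * [p_u*0.000000 + p_m*0.000000 + p_d*0.054795] = 0.011148
  V(0,+0) = exp(-r*dt) * [p_u*0.011148 + p_m*0.091924 + p_d*0.282178] = 0.119934

Answer: Price = V(0,0) = 0.1199


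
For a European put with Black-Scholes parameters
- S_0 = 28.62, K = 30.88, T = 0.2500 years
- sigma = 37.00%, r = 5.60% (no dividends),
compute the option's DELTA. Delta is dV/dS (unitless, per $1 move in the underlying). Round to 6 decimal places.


Answer: Delta = -0.595862

Derivation:
d1 = -0.2426510866; d2 = -0.4276510866
phi(d1) = 0.3873687070; exp(-qT) = 1.0000000000; exp(-rT) = 0.9860975443
N(-d1) = 0.5958621489
Delta = -exp(-qT) * N(-d1) = -1.0000000000 * 0.5958621489 = -0.595862


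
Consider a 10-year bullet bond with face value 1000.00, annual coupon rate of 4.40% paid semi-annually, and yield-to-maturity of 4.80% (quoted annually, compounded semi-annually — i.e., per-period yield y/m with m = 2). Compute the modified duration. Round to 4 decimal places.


Coupon per period c = face * coupon_rate / m = 22.000000
Periods per year m = 2; per-period yield y/m = 0.024000
Number of cashflows N = 20
Cashflows (t years, CF_t, discount factor 1/(1+y/m)^(m*t), PV):
  t = 0.5000: CF_t = 22.000000, DF = 0.976562, PV = 21.484375
  t = 1.0000: CF_t = 22.000000, DF = 0.953674, PV = 20.980835
  t = 1.5000: CF_t = 22.000000, DF = 0.931323, PV = 20.489097
  t = 2.0000: CF_t = 22.000000, DF = 0.909495, PV = 20.008883
  t = 2.5000: CF_t = 22.000000, DF = 0.888178, PV = 19.539925
  t = 3.0000: CF_t = 22.000000, DF = 0.867362, PV = 19.081958
  t = 3.5000: CF_t = 22.000000, DF = 0.847033, PV = 18.634725
  t = 4.0000: CF_t = 22.000000, DF = 0.827181, PV = 18.197973
  t = 4.5000: CF_t = 22.000000, DF = 0.807794, PV = 17.771458
  t = 5.0000: CF_t = 22.000000, DF = 0.788861, PV = 17.354940
  t = 5.5000: CF_t = 22.000000, DF = 0.770372, PV = 16.948184
  t = 6.0000: CF_t = 22.000000, DF = 0.752316, PV = 16.550960
  t = 6.5000: CF_t = 22.000000, DF = 0.734684, PV = 16.163047
  t = 7.0000: CF_t = 22.000000, DF = 0.717465, PV = 15.784226
  t = 7.5000: CF_t = 22.000000, DF = 0.700649, PV = 15.414283
  t = 8.0000: CF_t = 22.000000, DF = 0.684228, PV = 15.053011
  t = 8.5000: CF_t = 22.000000, DF = 0.668191, PV = 14.700206
  t = 9.0000: CF_t = 22.000000, DF = 0.652530, PV = 14.355670
  t = 9.5000: CF_t = 22.000000, DF = 0.637237, PV = 14.019209
  t = 10.0000: CF_t = 1022.000000, DF = 0.622302, PV = 635.992161
Price P = sum_t PV_t = 968.525127
First compute Macaulay numerator sum_t t * PV_t:
  t * PV_t at t = 0.5000: 10.742188
  t * PV_t at t = 1.0000: 20.980835
  t * PV_t at t = 1.5000: 30.733645
  t * PV_t at t = 2.0000: 40.017767
  t * PV_t at t = 2.5000: 48.849813
  t * PV_t at t = 3.0000: 57.245875
  t * PV_t at t = 3.5000: 65.221537
  t * PV_t at t = 4.0000: 72.791894
  t * PV_t at t = 4.5000: 79.971563
  t * PV_t at t = 5.0000: 86.774700
  t * PV_t at t = 5.5000: 93.215009
  t * PV_t at t = 6.0000: 99.305763
  t * PV_t at t = 6.5000: 105.059808
  t * PV_t at t = 7.0000: 110.489581
  t * PV_t at t = 7.5000: 115.607123
  t * PV_t at t = 8.0000: 120.424087
  t * PV_t at t = 8.5000: 124.951750
  t * PV_t at t = 9.0000: 129.201028
  t * PV_t at t = 9.5000: 133.182484
  t * PV_t at t = 10.0000: 6359.921614
Macaulay duration D = 7904.688063 / 968.525127 = 8.161573
Modified duration = D / (1 + y/m) = 8.161573 / (1 + 0.024000) = 7.970286

Answer: Modified duration = 7.9703


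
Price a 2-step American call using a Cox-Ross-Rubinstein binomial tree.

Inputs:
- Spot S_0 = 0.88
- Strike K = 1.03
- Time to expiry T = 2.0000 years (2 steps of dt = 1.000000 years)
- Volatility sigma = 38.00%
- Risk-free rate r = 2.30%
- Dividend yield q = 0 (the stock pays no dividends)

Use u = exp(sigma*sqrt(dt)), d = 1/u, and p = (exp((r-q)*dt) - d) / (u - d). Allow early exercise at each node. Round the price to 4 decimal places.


dt = T/N = 1.000000
u = exp(sigma*sqrt(dt)) = 1.462285; d = 1/u = 0.683861
p = (exp((r-q)*dt) - d) / (u - d) = 0.436016
Discount per step: exp(-r*dt) = 0.977262
Stock lattice S(k, i) with i counting down-moves:
  k=0: S(0,0) = 0.8800
  k=1: S(1,0) = 1.2868; S(1,1) = 0.6018
  k=2: S(2,0) = 1.8817; S(2,1) = 0.8800; S(2,2) = 0.4115
Terminal payoffs V(N, i) = max(S_T - K, 0):
  V(2,0) = 0.851683; V(2,1) = 0.000000; V(2,2) = 0.000000
Backward induction: V(k, i) = exp(-r*dt) * [p * V(k+1, i) + (1-p) * V(k+1, i+1)]; then take max(V_cont, immediate exercise) for American.
  V(1,0) = exp(-r*dt) * [p*0.851683 + (1-p)*0.000000] = 0.362904; exercise = 0.256810; V(1,0) = max -> 0.362904
  V(1,1) = exp(-r*dt) * [p*0.000000 + (1-p)*0.000000] = 0.000000; exercise = 0.000000; V(1,1) = max -> 0.000000
  V(0,0) = exp(-r*dt) * [p*0.362904 + (1-p)*0.000000] = 0.154634; exercise = 0.000000; V(0,0) = max -> 0.154634

Answer: Price = V(0,0) = 0.1546


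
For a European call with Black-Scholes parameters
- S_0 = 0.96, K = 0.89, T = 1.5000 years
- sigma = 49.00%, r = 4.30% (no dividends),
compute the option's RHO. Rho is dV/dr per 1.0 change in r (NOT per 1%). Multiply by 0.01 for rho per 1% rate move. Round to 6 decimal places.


Answer: Rho = 0.592662

Derivation:
d1 = 0.5337001936; d2 = -0.0664247934
phi(d1) = 0.3459861680; exp(-qT) = 1.0000000000; exp(-rT) = 0.9375361143
N(d2) = 0.4735198158
Rho = K*T*exp(-rT)*N(d2) = 0.8900 * 1.5000 * 0.9375361143 * 0.4735198158 = 0.592662


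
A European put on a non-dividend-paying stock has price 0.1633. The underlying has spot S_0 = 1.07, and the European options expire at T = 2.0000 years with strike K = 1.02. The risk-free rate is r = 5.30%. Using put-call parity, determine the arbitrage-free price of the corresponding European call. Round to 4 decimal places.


Answer: Call price = 0.3159

Derivation:
Put-call parity: C - P = S_0 * exp(-qT) - K * exp(-rT).
S_0 * exp(-qT) = 1.0700 * 1.00000000 = 1.07000000
K * exp(-rT) = 1.0200 * 0.89942465 = 0.91741314
C = P + S*exp(-qT) - K*exp(-rT)
C = 0.1633 + 1.07000000 - 0.91741314 = 0.3159


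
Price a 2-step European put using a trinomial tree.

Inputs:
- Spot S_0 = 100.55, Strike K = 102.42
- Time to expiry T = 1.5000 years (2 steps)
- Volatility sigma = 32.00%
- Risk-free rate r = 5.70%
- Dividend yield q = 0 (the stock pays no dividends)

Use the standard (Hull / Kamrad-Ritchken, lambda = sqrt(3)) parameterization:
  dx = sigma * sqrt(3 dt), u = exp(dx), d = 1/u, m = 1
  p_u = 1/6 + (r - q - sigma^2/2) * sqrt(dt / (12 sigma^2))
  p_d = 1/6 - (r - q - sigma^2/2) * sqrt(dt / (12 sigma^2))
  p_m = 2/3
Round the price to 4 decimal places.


dt = T/N = 0.750000; dx = sigma*sqrt(3*dt) = 0.480000
u = exp(dx) = 1.616074; d = 1/u = 0.618783
p_u = 0.171198, p_m = 0.666667, p_d = 0.162135
Discount per step: exp(-r*dt) = 0.958151
Stock lattice S(k, j) with j the centered position index:
  k=0: S(0,+0) = 100.5500
  k=1: S(1,-1) = 62.2187; S(1,+0) = 100.5500; S(1,+1) = 162.4963
  k=2: S(2,-2) = 38.4999; S(2,-1) = 62.2187; S(2,+0) = 100.5500; S(2,+1) = 162.4963; S(2,+2) = 262.6061
Terminal payoffs V(N, j) = max(K - S_T, 0):
  V(2,-2) = 63.920120; V(2,-1) = 40.201330; V(2,+0) = 1.870000; V(2,+1) = 0.000000; V(2,+2) = 0.000000
Backward induction: V(k, j) = exp(-r*dt) * [p_u * V(k+1, j+1) + p_m * V(k+1, j) + p_d * V(k+1, j-1)]
  V(1,-1) = exp(-r*dt) * [p_u*1.870000 + p_m*40.201330 + p_d*63.920120] = 35.916039
  V(1,+0) = exp(-r*dt) * [p_u*0.000000 + p_m*1.870000 + p_d*40.201330] = 7.439779
  V(1,+1) = exp(-r*dt) * [p_u*0.000000 + p_m*0.000000 + p_d*1.870000] = 0.290505
  V(0,+0) = exp(-r*dt) * [p_u*0.290505 + p_m*7.439779 + p_d*35.916039] = 10.379504

Answer: Price = V(0,0) = 10.3795


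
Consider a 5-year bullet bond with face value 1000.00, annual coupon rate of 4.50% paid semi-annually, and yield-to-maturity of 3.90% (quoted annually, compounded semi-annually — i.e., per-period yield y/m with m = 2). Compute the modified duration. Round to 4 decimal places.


Answer: Modified duration = 4.4535

Derivation:
Coupon per period c = face * coupon_rate / m = 22.500000
Periods per year m = 2; per-period yield y/m = 0.019500
Number of cashflows N = 10
Cashflows (t years, CF_t, discount factor 1/(1+y/m)^(m*t), PV):
  t = 0.5000: CF_t = 22.500000, DF = 0.980873, PV = 22.069642
  t = 1.0000: CF_t = 22.500000, DF = 0.962112, PV = 21.647515
  t = 1.5000: CF_t = 22.500000, DF = 0.943709, PV = 21.233463
  t = 2.0000: CF_t = 22.500000, DF = 0.925659, PV = 20.827330
  t = 2.5000: CF_t = 22.500000, DF = 0.907954, PV = 20.428965
  t = 3.0000: CF_t = 22.500000, DF = 0.890588, PV = 20.038220
  t = 3.5000: CF_t = 22.500000, DF = 0.873553, PV = 19.654948
  t = 4.0000: CF_t = 22.500000, DF = 0.856845, PV = 19.279008
  t = 4.5000: CF_t = 22.500000, DF = 0.840456, PV = 18.910258
  t = 5.0000: CF_t = 1022.500000, DF = 0.824380, PV = 842.929039
Price P = sum_t PV_t = 1027.018388
First compute Macaulay numerator sum_t t * PV_t:
  t * PV_t at t = 0.5000: 11.034821
  t * PV_t at t = 1.0000: 21.647515
  t * PV_t at t = 1.5000: 31.850194
  t * PV_t at t = 2.0000: 41.654660
  t * PV_t at t = 2.5000: 51.072413
  t * PV_t at t = 3.0000: 60.114660
  t * PV_t at t = 3.5000: 68.792319
  t * PV_t at t = 4.0000: 77.116031
  t * PV_t at t = 4.5000: 85.096160
  t * PV_t at t = 5.0000: 4214.645195
Macaulay duration D = 4663.023967 / 1027.018388 = 4.540351
Modified duration = D / (1 + y/m) = 4.540351 / (1 + 0.019500) = 4.453508


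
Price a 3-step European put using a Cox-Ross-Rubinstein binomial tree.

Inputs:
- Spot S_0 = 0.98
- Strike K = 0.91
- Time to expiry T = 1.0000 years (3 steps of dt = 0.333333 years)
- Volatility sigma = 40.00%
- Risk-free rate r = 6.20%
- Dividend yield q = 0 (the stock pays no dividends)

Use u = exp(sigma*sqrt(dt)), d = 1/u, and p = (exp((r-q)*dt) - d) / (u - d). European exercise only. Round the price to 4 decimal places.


Answer: Price = V(0,0) = 0.1009

Derivation:
dt = T/N = 0.333333
u = exp(sigma*sqrt(dt)) = 1.259784; d = 1/u = 0.793787
p = (exp((r-q)*dt) - d) / (u - d) = 0.487331
Discount per step: exp(-r*dt) = 0.979545
Stock lattice S(k, i) with i counting down-moves:
  k=0: S(0,0) = 0.9800
  k=1: S(1,0) = 1.2346; S(1,1) = 0.7779
  k=2: S(2,0) = 1.5553; S(2,1) = 0.9800; S(2,2) = 0.6175
  k=3: S(3,0) = 1.9594; S(3,1) = 1.2346; S(3,2) = 0.7779; S(3,3) = 0.4902
Terminal payoffs V(N, i) = max(K - S_T, 0):
  V(3,0) = 0.000000; V(3,1) = 0.000000; V(3,2) = 0.132089; V(3,3) = 0.419840
Backward induction: V(k, i) = exp(-r*dt) * [p * V(k+1, i) + (1-p) * V(k+1, i+1)].
  V(2,0) = exp(-r*dt) * [p*0.000000 + (1-p)*0.000000] = 0.000000
  V(2,1) = exp(-r*dt) * [p*0.000000 + (1-p)*0.132089] = 0.066333
  V(2,2) = exp(-r*dt) * [p*0.132089 + (1-p)*0.419840] = 0.273890
  V(1,0) = exp(-r*dt) * [p*0.000000 + (1-p)*0.066333] = 0.033311
  V(1,1) = exp(-r*dt) * [p*0.066333 + (1-p)*0.273890] = 0.169208
  V(0,0) = exp(-r*dt) * [p*0.033311 + (1-p)*0.169208] = 0.100875


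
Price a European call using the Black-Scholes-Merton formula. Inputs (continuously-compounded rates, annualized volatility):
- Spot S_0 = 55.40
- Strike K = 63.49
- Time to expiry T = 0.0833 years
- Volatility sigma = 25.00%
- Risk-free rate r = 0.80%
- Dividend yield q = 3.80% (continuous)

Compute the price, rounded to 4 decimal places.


Answer: Price = 0.0444

Derivation:
d1 = (ln(S/K) + (r - q + 0.5*sigma^2) * T) / (sigma * sqrt(T)) = -1.88760203
d2 = d1 - sigma * sqrt(T) = -1.95975638
exp(-rT) = 0.99933382; exp(-qT) = 0.99683960
C = S_0 * exp(-qT) * N(d1) - K * exp(-rT) * N(d2)
N(d1) = 0.02953970; N(d2) = 0.02501214
C = 55.4000 * 0.99683960 * 0.02953970 - 63.4900 * 0.99933382 * 0.02501214 = 0.0444


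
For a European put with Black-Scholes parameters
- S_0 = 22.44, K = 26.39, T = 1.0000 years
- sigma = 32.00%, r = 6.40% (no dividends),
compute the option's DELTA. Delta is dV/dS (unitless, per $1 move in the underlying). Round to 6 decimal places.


d1 = -0.1466877183; d2 = -0.4666877183
phi(d1) = 0.3946732086; exp(-qT) = 1.0000000000; exp(-rT) = 0.9380049995
N(-d1) = 0.5583107434
Delta = -exp(-qT) * N(-d1) = -1.0000000000 * 0.5583107434 = -0.558311

Answer: Delta = -0.558311


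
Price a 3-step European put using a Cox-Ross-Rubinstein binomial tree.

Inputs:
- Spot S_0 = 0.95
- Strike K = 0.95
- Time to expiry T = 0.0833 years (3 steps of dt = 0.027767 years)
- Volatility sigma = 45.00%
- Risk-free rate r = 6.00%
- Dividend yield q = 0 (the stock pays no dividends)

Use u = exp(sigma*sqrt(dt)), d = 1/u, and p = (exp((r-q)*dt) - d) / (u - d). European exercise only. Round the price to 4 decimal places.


dt = T/N = 0.027767
u = exp(sigma*sqrt(dt)) = 1.077868; d = 1/u = 0.927757
p = (exp((r-q)*dt) - d) / (u - d) = 0.492370
Discount per step: exp(-r*dt) = 0.998335
Stock lattice S(k, i) with i counting down-moves:
  k=0: S(0,0) = 0.9500
  k=1: S(1,0) = 1.0240; S(1,1) = 0.8814
  k=2: S(2,0) = 1.1037; S(2,1) = 0.9500; S(2,2) = 0.8177
  k=3: S(3,0) = 1.1897; S(3,1) = 1.0240; S(3,2) = 0.8814; S(3,3) = 0.7586
Terminal payoffs V(N, i) = max(K - S_T, 0):
  V(3,0) = 0.000000; V(3,1) = 0.000000; V(3,2) = 0.068630; V(3,3) = 0.191375
Backward induction: V(k, i) = exp(-r*dt) * [p * V(k+1, i) + (1-p) * V(k+1, i+1)].
  V(2,0) = exp(-r*dt) * [p*0.000000 + (1-p)*0.000000] = 0.000000
  V(2,1) = exp(-r*dt) * [p*0.000000 + (1-p)*0.068630] = 0.034781
  V(2,2) = exp(-r*dt) * [p*0.068630 + (1-p)*0.191375] = 0.130722
  V(1,0) = exp(-r*dt) * [p*0.000000 + (1-p)*0.034781] = 0.017626
  V(1,1) = exp(-r*dt) * [p*0.034781 + (1-p)*0.130722] = 0.083344
  V(0,0) = exp(-r*dt) * [p*0.017626 + (1-p)*0.083344] = 0.050902

Answer: Price = V(0,0) = 0.0509


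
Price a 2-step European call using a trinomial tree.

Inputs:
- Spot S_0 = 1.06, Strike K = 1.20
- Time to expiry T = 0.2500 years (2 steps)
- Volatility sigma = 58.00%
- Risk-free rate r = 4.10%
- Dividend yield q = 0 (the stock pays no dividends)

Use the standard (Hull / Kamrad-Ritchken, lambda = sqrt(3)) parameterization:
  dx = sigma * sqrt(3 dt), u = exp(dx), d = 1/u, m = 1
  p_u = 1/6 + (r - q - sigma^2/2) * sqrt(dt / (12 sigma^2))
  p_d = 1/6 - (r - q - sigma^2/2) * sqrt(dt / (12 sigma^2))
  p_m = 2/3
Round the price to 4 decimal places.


dt = T/N = 0.125000; dx = sigma*sqrt(3*dt) = 0.355176
u = exp(dx) = 1.426432; d = 1/u = 0.701050
p_u = 0.144283, p_m = 0.666667, p_d = 0.189050
Discount per step: exp(-r*dt) = 0.994888
Stock lattice S(k, j) with j the centered position index:
  k=0: S(0,+0) = 1.0600
  k=1: S(1,-1) = 0.7431; S(1,+0) = 1.0600; S(1,+1) = 1.5120
  k=2: S(2,-2) = 0.5210; S(2,-1) = 0.7431; S(2,+0) = 1.0600; S(2,+1) = 1.5120; S(2,+2) = 2.1568
Terminal payoffs V(N, j) = max(S_T - K, 0):
  V(2,-2) = 0.000000; V(2,-1) = 0.000000; V(2,+0) = 0.000000; V(2,+1) = 0.312018; V(2,+2) = 0.956790
Backward induction: V(k, j) = exp(-r*dt) * [p_u * V(k+1, j+1) + p_m * V(k+1, j) + p_d * V(k+1, j-1)]
  V(1,-1) = exp(-r*dt) * [p_u*0.000000 + p_m*0.000000 + p_d*0.000000] = 0.000000
  V(1,+0) = exp(-r*dt) * [p_u*0.312018 + p_m*0.000000 + p_d*0.000000] = 0.044789
  V(1,+1) = exp(-r*dt) * [p_u*0.956790 + p_m*0.312018 + p_d*0.000000] = 0.344292
  V(0,+0) = exp(-r*dt) * [p_u*0.344292 + p_m*0.044789 + p_d*0.000000] = 0.079128

Answer: Price = V(0,0) = 0.0791


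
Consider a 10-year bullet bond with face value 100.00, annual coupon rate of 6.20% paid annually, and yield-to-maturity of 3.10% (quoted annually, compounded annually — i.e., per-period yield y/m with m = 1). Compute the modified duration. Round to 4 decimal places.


Answer: Modified duration = 7.7795

Derivation:
Coupon per period c = face * coupon_rate / m = 6.200000
Periods per year m = 1; per-period yield y/m = 0.031000
Number of cashflows N = 10
Cashflows (t years, CF_t, discount factor 1/(1+y/m)^(m*t), PV):
  t = 1.0000: CF_t = 6.200000, DF = 0.969932, PV = 6.013579
  t = 2.0000: CF_t = 6.200000, DF = 0.940768, PV = 5.832763
  t = 3.0000: CF_t = 6.200000, DF = 0.912481, PV = 5.657384
  t = 4.0000: CF_t = 6.200000, DF = 0.885045, PV = 5.487279
  t = 5.0000: CF_t = 6.200000, DF = 0.858434, PV = 5.322288
  t = 6.0000: CF_t = 6.200000, DF = 0.832622, PV = 5.162258
  t = 7.0000: CF_t = 6.200000, DF = 0.807587, PV = 5.007040
  t = 8.0000: CF_t = 6.200000, DF = 0.783305, PV = 4.856489
  t = 9.0000: CF_t = 6.200000, DF = 0.759752, PV = 4.710464
  t = 10.0000: CF_t = 106.200000, DF = 0.736908, PV = 78.259643
Price P = sum_t PV_t = 126.309187
First compute Macaulay numerator sum_t t * PV_t:
  t * PV_t at t = 1.0000: 6.013579
  t * PV_t at t = 2.0000: 11.665527
  t * PV_t at t = 3.0000: 16.972153
  t * PV_t at t = 4.0000: 21.949115
  t * PV_t at t = 5.0000: 26.611439
  t * PV_t at t = 6.0000: 30.973547
  t * PV_t at t = 7.0000: 35.049278
  t * PV_t at t = 8.0000: 38.851908
  t * PV_t at t = 9.0000: 42.394177
  t * PV_t at t = 10.0000: 782.596433
Macaulay duration D = 1013.077157 / 126.309187 = 8.020613
Modified duration = D / (1 + y/m) = 8.020613 / (1 + 0.031000) = 7.779450


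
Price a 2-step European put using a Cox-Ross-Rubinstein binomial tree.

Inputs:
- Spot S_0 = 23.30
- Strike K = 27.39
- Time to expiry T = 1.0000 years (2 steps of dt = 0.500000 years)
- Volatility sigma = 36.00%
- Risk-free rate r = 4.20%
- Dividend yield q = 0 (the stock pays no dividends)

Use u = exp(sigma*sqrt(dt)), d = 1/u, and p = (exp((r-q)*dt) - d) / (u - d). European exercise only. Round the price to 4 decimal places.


Answer: Price = V(0,0) = 5.4554

Derivation:
dt = T/N = 0.500000
u = exp(sigma*sqrt(dt)) = 1.289892; d = 1/u = 0.775259
p = (exp((r-q)*dt) - d) / (u - d) = 0.477939
Discount per step: exp(-r*dt) = 0.979219
Stock lattice S(k, i) with i counting down-moves:
  k=0: S(0,0) = 23.3000
  k=1: S(1,0) = 30.0545; S(1,1) = 18.0635
  k=2: S(2,0) = 38.7670; S(2,1) = 23.3000; S(2,2) = 14.0039
Terminal payoffs V(N, i) = max(K - S_T, 0):
  V(2,0) = 0.000000; V(2,1) = 4.090000; V(2,2) = 13.386091
Backward induction: V(k, i) = exp(-r*dt) * [p * V(k+1, i) + (1-p) * V(k+1, i+1)].
  V(1,0) = exp(-r*dt) * [p*0.000000 + (1-p)*4.090000] = 2.090857
  V(1,1) = exp(-r*dt) * [p*4.090000 + (1-p)*13.386091] = 8.757279
  V(0,0) = exp(-r*dt) * [p*2.090857 + (1-p)*8.757279] = 5.455361


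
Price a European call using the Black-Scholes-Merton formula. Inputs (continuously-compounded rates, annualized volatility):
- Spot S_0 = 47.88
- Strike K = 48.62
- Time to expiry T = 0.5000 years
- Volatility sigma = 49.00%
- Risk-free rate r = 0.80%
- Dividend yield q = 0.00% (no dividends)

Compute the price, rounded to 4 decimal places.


Answer: Price = 6.3534

Derivation:
d1 = (ln(S/K) + (r - q + 0.5*sigma^2) * T) / (sigma * sqrt(T)) = 0.14052062
d2 = d1 - sigma * sqrt(T) = -0.20596170
exp(-rT) = 0.99600799; exp(-qT) = 1.00000000
C = S_0 * exp(-qT) * N(d1) - K * exp(-rT) * N(d2)
N(d1) = 0.55587567; N(d2) = 0.41841041
C = 47.8800 * 1.00000000 * 0.55587567 - 48.6200 * 0.99600799 * 0.41841041 = 6.3534


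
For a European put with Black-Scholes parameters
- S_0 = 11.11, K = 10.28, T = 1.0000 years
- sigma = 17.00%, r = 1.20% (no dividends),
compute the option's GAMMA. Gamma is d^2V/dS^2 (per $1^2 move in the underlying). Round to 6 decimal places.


Answer: Gamma = 0.175117

Derivation:
d1 = 0.6123255507; d2 = 0.4423255507
phi(d1) = 0.3307442624; exp(-qT) = 1.0000000000; exp(-rT) = 0.9880717129
Gamma = exp(-qT) * phi(d1) / (S * sigma * sqrt(T)) = 1.0000000000 * 0.3307442624 / (11.1100 * 0.1700 * 1.0000000000) = 0.175117


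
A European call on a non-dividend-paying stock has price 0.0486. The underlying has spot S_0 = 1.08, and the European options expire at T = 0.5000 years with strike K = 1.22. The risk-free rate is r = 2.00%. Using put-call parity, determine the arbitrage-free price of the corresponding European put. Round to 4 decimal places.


Answer: Put price = 0.1765

Derivation:
Put-call parity: C - P = S_0 * exp(-qT) - K * exp(-rT).
S_0 * exp(-qT) = 1.0800 * 1.00000000 = 1.08000000
K * exp(-rT) = 1.2200 * 0.99004983 = 1.20786080
P = C - S*exp(-qT) + K*exp(-rT)
P = 0.0486 - 1.08000000 + 1.20786080 = 0.1765


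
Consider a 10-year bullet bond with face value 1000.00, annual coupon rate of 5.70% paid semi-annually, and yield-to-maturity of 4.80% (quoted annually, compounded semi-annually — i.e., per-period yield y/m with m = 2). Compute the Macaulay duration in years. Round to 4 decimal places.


Coupon per period c = face * coupon_rate / m = 28.500000
Periods per year m = 2; per-period yield y/m = 0.024000
Number of cashflows N = 20
Cashflows (t years, CF_t, discount factor 1/(1+y/m)^(m*t), PV):
  t = 0.5000: CF_t = 28.500000, DF = 0.976562, PV = 27.832031
  t = 1.0000: CF_t = 28.500000, DF = 0.953674, PV = 27.179718
  t = 1.5000: CF_t = 28.500000, DF = 0.931323, PV = 26.542693
  t = 2.0000: CF_t = 28.500000, DF = 0.909495, PV = 25.920599
  t = 2.5000: CF_t = 28.500000, DF = 0.888178, PV = 25.313085
  t = 3.0000: CF_t = 28.500000, DF = 0.867362, PV = 24.719810
  t = 3.5000: CF_t = 28.500000, DF = 0.847033, PV = 24.140439
  t = 4.0000: CF_t = 28.500000, DF = 0.827181, PV = 23.574647
  t = 4.5000: CF_t = 28.500000, DF = 0.807794, PV = 23.022117
  t = 5.0000: CF_t = 28.500000, DF = 0.788861, PV = 22.482536
  t = 5.5000: CF_t = 28.500000, DF = 0.770372, PV = 21.955601
  t = 6.0000: CF_t = 28.500000, DF = 0.752316, PV = 21.441017
  t = 6.5000: CF_t = 28.500000, DF = 0.734684, PV = 20.938493
  t = 7.0000: CF_t = 28.500000, DF = 0.717465, PV = 20.447747
  t = 7.5000: CF_t = 28.500000, DF = 0.700649, PV = 19.968503
  t = 8.0000: CF_t = 28.500000, DF = 0.684228, PV = 19.500491
  t = 8.5000: CF_t = 28.500000, DF = 0.668191, PV = 19.043449
  t = 9.0000: CF_t = 28.500000, DF = 0.652530, PV = 18.597118
  t = 9.5000: CF_t = 28.500000, DF = 0.637237, PV = 18.161248
  t = 10.0000: CF_t = 1028.500000, DF = 0.622302, PV = 640.037121
Price P = sum_t PV_t = 1070.818464
Macaulay numerator sum_t t * PV_t:
  t * PV_t at t = 0.5000: 13.916016
  t * PV_t at t = 1.0000: 27.179718
  t * PV_t at t = 1.5000: 39.814040
  t * PV_t at t = 2.0000: 51.841198
  t * PV_t at t = 2.5000: 63.282712
  t * PV_t at t = 3.0000: 74.159429
  t * PV_t at t = 3.5000: 84.491536
  t * PV_t at t = 4.0000: 94.298590
  t * PV_t at t = 4.5000: 103.599525
  t * PV_t at t = 5.0000: 112.412679
  t * PV_t at t = 5.5000: 120.755808
  t * PV_t at t = 6.0000: 128.646102
  t * PV_t at t = 6.5000: 136.100205
  t * PV_t at t = 7.0000: 143.134230
  t * PV_t at t = 7.5000: 149.763773
  t * PV_t at t = 8.0000: 156.003931
  t * PV_t at t = 8.5000: 161.869313
  t * PV_t at t = 9.0000: 167.374060
  t * PV_t at t = 9.5000: 172.531854
  t * PV_t at t = 10.0000: 6400.371213
Macaulay duration D = (sum_t t * PV_t) / P = 8401.545931 / 1070.818464 = 7.845911

Answer: Macaulay duration = 7.8459 years


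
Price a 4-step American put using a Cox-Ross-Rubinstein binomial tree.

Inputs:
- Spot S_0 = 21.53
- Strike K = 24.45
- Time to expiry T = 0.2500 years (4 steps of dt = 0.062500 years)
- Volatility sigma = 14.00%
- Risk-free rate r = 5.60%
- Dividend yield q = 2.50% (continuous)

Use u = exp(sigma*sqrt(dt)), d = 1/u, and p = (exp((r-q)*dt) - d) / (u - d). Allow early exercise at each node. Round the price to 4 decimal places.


dt = T/N = 0.062500
u = exp(sigma*sqrt(dt)) = 1.035620; d = 1/u = 0.965605
p = (exp((r-q)*dt) - d) / (u - d) = 0.518951
Discount per step: exp(-r*dt) = 0.996506
Stock lattice S(k, i) with i counting down-moves:
  k=0: S(0,0) = 21.5300
  k=1: S(1,0) = 22.2969; S(1,1) = 20.7895
  k=2: S(2,0) = 23.0911; S(2,1) = 21.5300; S(2,2) = 20.0744
  k=3: S(3,0) = 23.9136; S(3,1) = 22.2969; S(3,2) = 20.7895; S(3,3) = 19.3840
  k=4: S(4,0) = 24.7654; S(4,1) = 23.0911; S(4,2) = 21.5300; S(4,3) = 20.0744; S(4,4) = 18.7173
Terminal payoffs V(N, i) = max(K - S_T, 0):
  V(4,0) = 0.000000; V(4,1) = 1.358899; V(4,2) = 2.920000; V(4,3) = 4.375561; V(4,4) = 5.732717
Backward induction: V(k, i) = exp(-r*dt) * [p * V(k+1, i) + (1-p) * V(k+1, i+1)]; then take max(V_cont, immediate exercise) for American.
  V(3,0) = exp(-r*dt) * [p*0.000000 + (1-p)*1.358899] = 0.651413; exercise = 0.536401; V(3,0) = max -> 0.651413
  V(3,1) = exp(-r*dt) * [p*1.358899 + (1-p)*2.920000] = 2.102494; exercise = 2.153108; V(3,1) = max -> 2.153108
  V(3,2) = exp(-r*dt) * [p*2.920000 + (1-p)*4.375561] = 3.607548; exercise = 3.660515; V(3,2) = max -> 3.660515
  V(3,3) = exp(-r*dt) * [p*4.375561 + (1-p)*5.732717] = 5.010851; exercise = 5.066013; V(3,3) = max -> 5.066013
  V(2,0) = exp(-r*dt) * [p*0.651413 + (1-p)*2.153108] = 1.369003; exercise = 1.358899; V(2,0) = max -> 1.369003
  V(2,1) = exp(-r*dt) * [p*2.153108 + (1-p)*3.660515] = 2.868189; exercise = 2.920000; V(2,1) = max -> 2.920000
  V(2,2) = exp(-r*dt) * [p*3.660515 + (1-p)*5.066013] = 4.321477; exercise = 4.375561; V(2,2) = max -> 4.375561
  V(1,0) = exp(-r*dt) * [p*1.369003 + (1-p)*2.920000] = 2.107719; exercise = 2.153108; V(1,0) = max -> 2.153108
  V(1,1) = exp(-r*dt) * [p*2.920000 + (1-p)*4.375561] = 3.607548; exercise = 3.660515; V(1,1) = max -> 3.660515
  V(0,0) = exp(-r*dt) * [p*2.153108 + (1-p)*3.660515] = 2.868189; exercise = 2.920000; V(0,0) = max -> 2.920000

Answer: Price = V(0,0) = 2.9200


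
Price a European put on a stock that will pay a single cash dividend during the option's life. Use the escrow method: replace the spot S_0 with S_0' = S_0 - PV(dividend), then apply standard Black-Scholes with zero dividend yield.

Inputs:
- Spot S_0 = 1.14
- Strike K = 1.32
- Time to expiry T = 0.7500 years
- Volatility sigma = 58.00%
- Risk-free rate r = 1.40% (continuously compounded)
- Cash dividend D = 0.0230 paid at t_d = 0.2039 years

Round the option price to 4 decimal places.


PV(D) = D * exp(-r * t_d) = 0.0230 * 0.99714947 = 0.02293444
S_0' = S_0 - PV(D) = 1.1400 - 0.02293444 = 1.11706556
d1 = (ln(S_0'/K) + (r + sigma^2/2)*T) / (sigma*sqrt(T)) = -0.06027641
d2 = d1 - sigma*sqrt(T) = -0.56257114
exp(-rT) = 0.98955493
N(-d1) = 0.52403226; N(-d2) = 0.71313653
P = K * exp(-rT) * N(-d2) - S_0' * N(-d1) = 1.3200 * 0.98955493 * 0.71313653 - 1.11706556 * 0.52403226 = 0.3461

Answer: Price = 0.3461


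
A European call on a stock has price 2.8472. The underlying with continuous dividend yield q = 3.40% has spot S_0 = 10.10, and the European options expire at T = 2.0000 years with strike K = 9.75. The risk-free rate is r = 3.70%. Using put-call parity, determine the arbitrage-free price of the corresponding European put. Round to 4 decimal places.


Put-call parity: C - P = S_0 * exp(-qT) - K * exp(-rT).
S_0 * exp(-qT) = 10.1000 * 0.93426047 = 9.43603078
K * exp(-rT) = 9.7500 * 0.92867169 = 9.05454901
P = C - S*exp(-qT) + K*exp(-rT)
P = 2.8472 - 9.43603078 + 9.05454901 = 2.4657

Answer: Put price = 2.4657


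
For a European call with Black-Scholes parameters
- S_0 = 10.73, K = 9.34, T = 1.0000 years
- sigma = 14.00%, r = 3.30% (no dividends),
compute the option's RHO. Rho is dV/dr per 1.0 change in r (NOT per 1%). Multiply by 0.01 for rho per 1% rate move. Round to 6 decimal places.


Answer: Rho = 7.918970

Derivation:
d1 = 1.2966950314; d2 = 1.1566950314
phi(d1) = 0.1721055142; exp(-qT) = 1.0000000000; exp(-rT) = 0.9675385596
N(d2) = 0.8763015098
Rho = K*T*exp(-rT)*N(d2) = 9.3400 * 1.0000 * 0.9675385596 * 0.8763015098 = 7.918970


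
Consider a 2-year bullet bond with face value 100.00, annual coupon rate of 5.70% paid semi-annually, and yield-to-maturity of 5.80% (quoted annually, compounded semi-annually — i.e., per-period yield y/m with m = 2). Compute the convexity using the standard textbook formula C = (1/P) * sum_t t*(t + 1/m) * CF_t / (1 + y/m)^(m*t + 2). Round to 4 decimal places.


Coupon per period c = face * coupon_rate / m = 2.850000
Periods per year m = 2; per-period yield y/m = 0.029000
Number of cashflows N = 4
Cashflows (t years, CF_t, discount factor 1/(1+y/m)^(m*t), PV):
  t = 0.5000: CF_t = 2.850000, DF = 0.971817, PV = 2.769679
  t = 1.0000: CF_t = 2.850000, DF = 0.944429, PV = 2.691622
  t = 1.5000: CF_t = 2.850000, DF = 0.917812, PV = 2.615765
  t = 2.0000: CF_t = 102.850000, DF = 0.891946, PV = 91.736633
Price P = sum_t PV_t = 99.813700
Convexity numerator sum_t t*(t + 1/m) * CF_t / (1+y/m)^(m*t + 2):
  t = 0.5000: term = 1.307883
  t = 1.0000: term = 3.813069
  t = 1.5000: term = 7.411212
  t = 2.0000: term = 433.193620
Convexity = (1/P) * sum = 445.725783 / 99.813700 = 4.465577

Answer: Convexity = 4.4656


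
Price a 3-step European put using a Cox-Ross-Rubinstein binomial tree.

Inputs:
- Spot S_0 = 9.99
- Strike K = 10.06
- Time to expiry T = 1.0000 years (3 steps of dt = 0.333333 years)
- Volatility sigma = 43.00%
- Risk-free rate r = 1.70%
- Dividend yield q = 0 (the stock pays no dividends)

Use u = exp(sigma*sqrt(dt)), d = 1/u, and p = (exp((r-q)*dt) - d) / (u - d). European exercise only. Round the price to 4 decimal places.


dt = T/N = 0.333333
u = exp(sigma*sqrt(dt)) = 1.281794; d = 1/u = 0.780157
p = (exp((r-q)*dt) - d) / (u - d) = 0.449580
Discount per step: exp(-r*dt) = 0.994349
Stock lattice S(k, i) with i counting down-moves:
  k=0: S(0,0) = 9.9900
  k=1: S(1,0) = 12.8051; S(1,1) = 7.7938
  k=2: S(2,0) = 16.4135; S(2,1) = 9.9900; S(2,2) = 6.0804
  k=3: S(3,0) = 21.0388; S(3,1) = 12.8051; S(3,2) = 7.7938; S(3,3) = 4.7436
Terminal payoffs V(N, i) = max(K - S_T, 0):
  V(3,0) = 0.000000; V(3,1) = 0.000000; V(3,2) = 2.266236; V(3,3) = 5.316370
Backward induction: V(k, i) = exp(-r*dt) * [p * V(k+1, i) + (1-p) * V(k+1, i+1)].
  V(2,0) = exp(-r*dt) * [p*0.000000 + (1-p)*0.000000] = 0.000000
  V(2,1) = exp(-r*dt) * [p*0.000000 + (1-p)*2.266236] = 1.240333
  V(2,2) = exp(-r*dt) * [p*2.266236 + (1-p)*5.316370] = 3.922798
  V(1,0) = exp(-r*dt) * [p*0.000000 + (1-p)*1.240333] = 0.678846
  V(1,1) = exp(-r*dt) * [p*1.240333 + (1-p)*3.922798] = 2.701463
  V(0,0) = exp(-r*dt) * [p*0.678846 + (1-p)*2.701463] = 1.782008

Answer: Price = V(0,0) = 1.7820


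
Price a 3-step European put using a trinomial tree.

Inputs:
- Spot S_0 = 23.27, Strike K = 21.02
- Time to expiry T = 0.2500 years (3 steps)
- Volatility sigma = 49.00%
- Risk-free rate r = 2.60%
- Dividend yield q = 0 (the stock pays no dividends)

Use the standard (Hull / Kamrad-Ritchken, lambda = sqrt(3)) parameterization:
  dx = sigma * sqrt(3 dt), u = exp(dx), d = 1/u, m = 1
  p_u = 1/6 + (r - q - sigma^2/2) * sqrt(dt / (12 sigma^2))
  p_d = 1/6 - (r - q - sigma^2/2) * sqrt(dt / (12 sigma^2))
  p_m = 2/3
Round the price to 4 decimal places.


dt = T/N = 0.083333; dx = sigma*sqrt(3*dt) = 0.245000
u = exp(dx) = 1.277621; d = 1/u = 0.782705
p_u = 0.150672, p_m = 0.666667, p_d = 0.182662
Discount per step: exp(-r*dt) = 0.997836
Stock lattice S(k, j) with j the centered position index:
  k=0: S(0,+0) = 23.2700
  k=1: S(1,-1) = 18.2135; S(1,+0) = 23.2700; S(1,+1) = 29.7302
  k=2: S(2,-2) = 14.2558; S(2,-1) = 18.2135; S(2,+0) = 23.2700; S(2,+1) = 29.7302; S(2,+2) = 37.9840
  k=3: S(3,-3) = 11.1581; S(3,-2) = 14.2558; S(3,-1) = 18.2135; S(3,+0) = 23.2700; S(3,+1) = 29.7302; S(3,+2) = 37.9840; S(3,+3) = 48.5292
Terminal payoffs V(N, j) = max(K - S_T, 0):
  V(3,-3) = 9.861908; V(3,-2) = 6.764184; V(3,-1) = 2.806465; V(3,+0) = 0.000000; V(3,+1) = 0.000000; V(3,+2) = 0.000000; V(3,+3) = 0.000000
Backward induction: V(k, j) = exp(-r*dt) * [p_u * V(k+1, j+1) + p_m * V(k+1, j) + p_d * V(k+1, j-1)]
  V(2,-2) = exp(-r*dt) * [p_u*2.806465 + p_m*6.764184 + p_d*9.861908] = 6.719129
  V(2,-1) = exp(-r*dt) * [p_u*0.000000 + p_m*2.806465 + p_d*6.764184] = 3.099810
  V(2,+0) = exp(-r*dt) * [p_u*0.000000 + p_m*0.000000 + p_d*2.806465] = 0.511524
  V(2,+1) = exp(-r*dt) * [p_u*0.000000 + p_m*0.000000 + p_d*0.000000] = 0.000000
  V(2,+2) = exp(-r*dt) * [p_u*0.000000 + p_m*0.000000 + p_d*0.000000] = 0.000000
  V(1,-1) = exp(-r*dt) * [p_u*0.511524 + p_m*3.099810 + p_d*6.719129] = 3.363643
  V(1,+0) = exp(-r*dt) * [p_u*0.000000 + p_m*0.511524 + p_d*3.099810] = 0.905268
  V(1,+1) = exp(-r*dt) * [p_u*0.000000 + p_m*0.000000 + p_d*0.511524] = 0.093234
  V(0,+0) = exp(-r*dt) * [p_u*0.093234 + p_m*0.905268 + p_d*3.363643] = 1.229302

Answer: Price = V(0,0) = 1.2293


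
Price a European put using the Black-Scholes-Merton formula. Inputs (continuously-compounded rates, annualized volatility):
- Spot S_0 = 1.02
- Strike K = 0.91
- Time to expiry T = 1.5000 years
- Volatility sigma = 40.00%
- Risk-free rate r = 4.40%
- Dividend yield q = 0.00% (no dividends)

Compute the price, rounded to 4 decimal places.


d1 = (ln(S/K) + (r - q + 0.5*sigma^2) * T) / (sigma * sqrt(T)) = 0.61260372
d2 = d1 - sigma * sqrt(T) = 0.12270577
exp(-rT) = 0.93613086; exp(-qT) = 1.00000000
P = K * exp(-rT) * N(-d2) - S_0 * exp(-qT) * N(-d1)
N(-d1) = 0.27006920; N(-d2) = 0.45117005
P = 0.9100 * 0.93613086 * 0.45117005 - 1.0200 * 1.00000000 * 0.27006920 = 0.1089

Answer: Price = 0.1089


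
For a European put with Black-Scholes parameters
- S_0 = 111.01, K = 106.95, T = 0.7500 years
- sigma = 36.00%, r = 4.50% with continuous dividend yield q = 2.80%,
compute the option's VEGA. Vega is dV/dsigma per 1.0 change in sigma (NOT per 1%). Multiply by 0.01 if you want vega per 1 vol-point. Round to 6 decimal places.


Answer: Vega = 35.723962

Derivation:
d1 = 0.3162880397; d2 = 0.0045188943
phi(d1) = 0.3794784021; exp(-qT) = 0.9792189646; exp(-rT) = 0.9668131777
Vega = S * exp(-qT) * phi(d1) * sqrt(T) = 111.0100 * 0.9792189646 * 0.3794784021 * 0.8660254038 = 35.723962


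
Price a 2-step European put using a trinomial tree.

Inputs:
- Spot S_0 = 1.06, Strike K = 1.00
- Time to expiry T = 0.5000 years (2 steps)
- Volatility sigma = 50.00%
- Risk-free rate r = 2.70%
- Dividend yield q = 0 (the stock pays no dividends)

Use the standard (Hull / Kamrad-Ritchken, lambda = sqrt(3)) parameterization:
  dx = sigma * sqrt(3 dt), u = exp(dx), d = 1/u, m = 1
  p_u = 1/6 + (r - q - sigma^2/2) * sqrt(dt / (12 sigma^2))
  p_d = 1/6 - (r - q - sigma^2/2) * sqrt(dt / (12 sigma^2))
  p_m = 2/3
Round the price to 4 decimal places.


dt = T/N = 0.250000; dx = sigma*sqrt(3*dt) = 0.433013
u = exp(dx) = 1.541896; d = 1/u = 0.648552
p_u = 0.138377, p_m = 0.666667, p_d = 0.194957
Discount per step: exp(-r*dt) = 0.993273
Stock lattice S(k, j) with j the centered position index:
  k=0: S(0,+0) = 1.0600
  k=1: S(1,-1) = 0.6875; S(1,+0) = 1.0600; S(1,+1) = 1.6344
  k=2: S(2,-2) = 0.4459; S(2,-1) = 0.6875; S(2,+0) = 1.0600; S(2,+1) = 1.6344; S(2,+2) = 2.5201
Terminal payoffs V(N, j) = max(K - S_T, 0):
  V(2,-2) = 0.554143; V(2,-1) = 0.312535; V(2,+0) = 0.000000; V(2,+1) = 0.000000; V(2,+2) = 0.000000
Backward induction: V(k, j) = exp(-r*dt) * [p_u * V(k+1, j+1) + p_m * V(k+1, j) + p_d * V(k+1, j-1)]
  V(1,-1) = exp(-r*dt) * [p_u*0.000000 + p_m*0.312535 + p_d*0.554143] = 0.314262
  V(1,+0) = exp(-r*dt) * [p_u*0.000000 + p_m*0.000000 + p_d*0.312535] = 0.060521
  V(1,+1) = exp(-r*dt) * [p_u*0.000000 + p_m*0.000000 + p_d*0.000000] = 0.000000
  V(0,+0) = exp(-r*dt) * [p_u*0.000000 + p_m*0.060521 + p_d*0.314262] = 0.100931

Answer: Price = V(0,0) = 0.1009


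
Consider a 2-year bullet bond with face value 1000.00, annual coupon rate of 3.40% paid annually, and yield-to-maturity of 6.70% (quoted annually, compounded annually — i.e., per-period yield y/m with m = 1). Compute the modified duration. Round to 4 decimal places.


Answer: Modified duration = 1.8426

Derivation:
Coupon per period c = face * coupon_rate / m = 34.000000
Periods per year m = 1; per-period yield y/m = 0.067000
Number of cashflows N = 2
Cashflows (t years, CF_t, discount factor 1/(1+y/m)^(m*t), PV):
  t = 1.0000: CF_t = 34.000000, DF = 0.937207, PV = 31.865042
  t = 2.0000: CF_t = 1034.000000, DF = 0.878357, PV = 908.221335
Price P = sum_t PV_t = 940.086378
First compute Macaulay numerator sum_t t * PV_t:
  t * PV_t at t = 1.0000: 31.865042
  t * PV_t at t = 2.0000: 1816.442671
Macaulay duration D = 1848.307713 / 940.086378 = 1.966104
Modified duration = D / (1 + y/m) = 1.966104 / (1 + 0.067000) = 1.842647
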